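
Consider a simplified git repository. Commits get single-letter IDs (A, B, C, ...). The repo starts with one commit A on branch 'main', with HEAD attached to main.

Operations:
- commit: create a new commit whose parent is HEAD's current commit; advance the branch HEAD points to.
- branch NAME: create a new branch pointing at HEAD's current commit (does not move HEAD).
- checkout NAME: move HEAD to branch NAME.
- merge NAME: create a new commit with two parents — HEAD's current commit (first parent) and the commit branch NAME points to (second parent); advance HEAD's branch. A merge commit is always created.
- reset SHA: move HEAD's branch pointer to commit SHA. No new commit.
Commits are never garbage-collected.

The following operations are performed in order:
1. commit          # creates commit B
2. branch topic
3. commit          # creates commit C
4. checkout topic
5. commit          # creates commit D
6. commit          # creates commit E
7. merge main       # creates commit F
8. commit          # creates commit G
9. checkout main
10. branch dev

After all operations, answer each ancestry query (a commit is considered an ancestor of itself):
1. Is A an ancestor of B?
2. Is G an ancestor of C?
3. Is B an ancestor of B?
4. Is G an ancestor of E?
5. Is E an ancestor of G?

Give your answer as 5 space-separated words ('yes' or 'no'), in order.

After op 1 (commit): HEAD=main@B [main=B]
After op 2 (branch): HEAD=main@B [main=B topic=B]
After op 3 (commit): HEAD=main@C [main=C topic=B]
After op 4 (checkout): HEAD=topic@B [main=C topic=B]
After op 5 (commit): HEAD=topic@D [main=C topic=D]
After op 6 (commit): HEAD=topic@E [main=C topic=E]
After op 7 (merge): HEAD=topic@F [main=C topic=F]
After op 8 (commit): HEAD=topic@G [main=C topic=G]
After op 9 (checkout): HEAD=main@C [main=C topic=G]
After op 10 (branch): HEAD=main@C [dev=C main=C topic=G]
ancestors(B) = {A,B}; A in? yes
ancestors(C) = {A,B,C}; G in? no
ancestors(B) = {A,B}; B in? yes
ancestors(E) = {A,B,D,E}; G in? no
ancestors(G) = {A,B,C,D,E,F,G}; E in? yes

Answer: yes no yes no yes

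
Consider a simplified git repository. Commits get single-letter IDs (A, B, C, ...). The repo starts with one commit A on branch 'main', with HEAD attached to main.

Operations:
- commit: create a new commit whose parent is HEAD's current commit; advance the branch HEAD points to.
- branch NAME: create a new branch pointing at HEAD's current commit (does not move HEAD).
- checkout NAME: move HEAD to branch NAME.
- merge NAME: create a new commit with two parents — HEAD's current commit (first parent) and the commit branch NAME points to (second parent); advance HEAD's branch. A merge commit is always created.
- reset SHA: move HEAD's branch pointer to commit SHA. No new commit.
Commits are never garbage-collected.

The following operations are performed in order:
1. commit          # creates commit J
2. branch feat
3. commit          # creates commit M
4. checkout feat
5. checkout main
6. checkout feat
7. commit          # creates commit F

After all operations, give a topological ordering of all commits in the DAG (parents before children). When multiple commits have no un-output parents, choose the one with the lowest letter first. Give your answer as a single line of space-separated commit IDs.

Answer: A J F M

Derivation:
After op 1 (commit): HEAD=main@J [main=J]
After op 2 (branch): HEAD=main@J [feat=J main=J]
After op 3 (commit): HEAD=main@M [feat=J main=M]
After op 4 (checkout): HEAD=feat@J [feat=J main=M]
After op 5 (checkout): HEAD=main@M [feat=J main=M]
After op 6 (checkout): HEAD=feat@J [feat=J main=M]
After op 7 (commit): HEAD=feat@F [feat=F main=M]
commit A: parents=[]
commit F: parents=['J']
commit J: parents=['A']
commit M: parents=['J']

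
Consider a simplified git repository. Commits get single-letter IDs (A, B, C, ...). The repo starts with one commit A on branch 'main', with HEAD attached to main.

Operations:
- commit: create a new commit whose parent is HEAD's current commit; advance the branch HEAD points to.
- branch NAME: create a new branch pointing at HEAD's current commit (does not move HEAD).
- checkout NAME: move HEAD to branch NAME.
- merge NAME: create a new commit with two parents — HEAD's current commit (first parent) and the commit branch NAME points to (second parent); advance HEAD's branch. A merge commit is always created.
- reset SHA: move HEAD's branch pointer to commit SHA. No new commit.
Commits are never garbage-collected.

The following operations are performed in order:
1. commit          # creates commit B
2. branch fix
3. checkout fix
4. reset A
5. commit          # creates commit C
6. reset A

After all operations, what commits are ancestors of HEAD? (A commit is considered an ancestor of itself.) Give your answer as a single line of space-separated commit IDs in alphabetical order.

Answer: A

Derivation:
After op 1 (commit): HEAD=main@B [main=B]
After op 2 (branch): HEAD=main@B [fix=B main=B]
After op 3 (checkout): HEAD=fix@B [fix=B main=B]
After op 4 (reset): HEAD=fix@A [fix=A main=B]
After op 5 (commit): HEAD=fix@C [fix=C main=B]
After op 6 (reset): HEAD=fix@A [fix=A main=B]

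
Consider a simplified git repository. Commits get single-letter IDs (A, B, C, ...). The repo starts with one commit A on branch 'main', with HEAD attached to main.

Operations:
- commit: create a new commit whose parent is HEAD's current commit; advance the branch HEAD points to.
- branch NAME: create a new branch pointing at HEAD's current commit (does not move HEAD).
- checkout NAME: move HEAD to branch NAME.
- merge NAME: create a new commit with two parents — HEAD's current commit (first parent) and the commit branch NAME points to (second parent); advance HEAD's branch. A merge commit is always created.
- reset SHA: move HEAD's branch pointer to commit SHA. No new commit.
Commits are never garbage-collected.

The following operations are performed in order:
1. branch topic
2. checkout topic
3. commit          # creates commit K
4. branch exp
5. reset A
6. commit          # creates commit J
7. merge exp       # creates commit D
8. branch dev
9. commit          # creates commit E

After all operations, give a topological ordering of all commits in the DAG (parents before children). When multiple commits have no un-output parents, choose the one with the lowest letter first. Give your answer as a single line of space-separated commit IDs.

After op 1 (branch): HEAD=main@A [main=A topic=A]
After op 2 (checkout): HEAD=topic@A [main=A topic=A]
After op 3 (commit): HEAD=topic@K [main=A topic=K]
After op 4 (branch): HEAD=topic@K [exp=K main=A topic=K]
After op 5 (reset): HEAD=topic@A [exp=K main=A topic=A]
After op 6 (commit): HEAD=topic@J [exp=K main=A topic=J]
After op 7 (merge): HEAD=topic@D [exp=K main=A topic=D]
After op 8 (branch): HEAD=topic@D [dev=D exp=K main=A topic=D]
After op 9 (commit): HEAD=topic@E [dev=D exp=K main=A topic=E]
commit A: parents=[]
commit D: parents=['J', 'K']
commit E: parents=['D']
commit J: parents=['A']
commit K: parents=['A']

Answer: A J K D E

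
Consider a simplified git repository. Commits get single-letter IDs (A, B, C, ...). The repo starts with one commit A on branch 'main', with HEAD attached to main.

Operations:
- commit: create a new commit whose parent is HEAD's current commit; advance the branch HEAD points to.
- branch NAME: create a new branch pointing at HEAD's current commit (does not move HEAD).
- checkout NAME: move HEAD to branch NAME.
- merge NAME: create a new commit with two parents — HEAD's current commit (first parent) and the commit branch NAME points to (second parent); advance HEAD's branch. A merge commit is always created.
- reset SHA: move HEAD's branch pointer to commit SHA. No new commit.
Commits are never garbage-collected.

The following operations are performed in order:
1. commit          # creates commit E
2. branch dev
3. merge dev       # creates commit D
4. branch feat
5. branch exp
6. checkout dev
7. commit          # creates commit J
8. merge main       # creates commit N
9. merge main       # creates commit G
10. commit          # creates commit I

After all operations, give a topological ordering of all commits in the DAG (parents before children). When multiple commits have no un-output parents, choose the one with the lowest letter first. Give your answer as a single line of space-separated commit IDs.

Answer: A E D J N G I

Derivation:
After op 1 (commit): HEAD=main@E [main=E]
After op 2 (branch): HEAD=main@E [dev=E main=E]
After op 3 (merge): HEAD=main@D [dev=E main=D]
After op 4 (branch): HEAD=main@D [dev=E feat=D main=D]
After op 5 (branch): HEAD=main@D [dev=E exp=D feat=D main=D]
After op 6 (checkout): HEAD=dev@E [dev=E exp=D feat=D main=D]
After op 7 (commit): HEAD=dev@J [dev=J exp=D feat=D main=D]
After op 8 (merge): HEAD=dev@N [dev=N exp=D feat=D main=D]
After op 9 (merge): HEAD=dev@G [dev=G exp=D feat=D main=D]
After op 10 (commit): HEAD=dev@I [dev=I exp=D feat=D main=D]
commit A: parents=[]
commit D: parents=['E', 'E']
commit E: parents=['A']
commit G: parents=['N', 'D']
commit I: parents=['G']
commit J: parents=['E']
commit N: parents=['J', 'D']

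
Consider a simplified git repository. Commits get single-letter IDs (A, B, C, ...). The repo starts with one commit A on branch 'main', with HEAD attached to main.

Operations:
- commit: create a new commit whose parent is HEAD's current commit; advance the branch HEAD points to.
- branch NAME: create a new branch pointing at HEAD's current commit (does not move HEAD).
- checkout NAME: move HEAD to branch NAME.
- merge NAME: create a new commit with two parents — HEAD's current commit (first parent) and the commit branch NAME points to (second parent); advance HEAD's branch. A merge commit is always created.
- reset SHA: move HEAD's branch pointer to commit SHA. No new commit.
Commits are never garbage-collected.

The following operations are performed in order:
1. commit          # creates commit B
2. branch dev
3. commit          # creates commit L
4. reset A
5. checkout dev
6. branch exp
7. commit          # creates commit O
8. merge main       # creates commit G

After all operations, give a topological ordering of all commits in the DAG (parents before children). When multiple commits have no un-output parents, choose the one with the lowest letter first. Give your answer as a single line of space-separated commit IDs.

Answer: A B L O G

Derivation:
After op 1 (commit): HEAD=main@B [main=B]
After op 2 (branch): HEAD=main@B [dev=B main=B]
After op 3 (commit): HEAD=main@L [dev=B main=L]
After op 4 (reset): HEAD=main@A [dev=B main=A]
After op 5 (checkout): HEAD=dev@B [dev=B main=A]
After op 6 (branch): HEAD=dev@B [dev=B exp=B main=A]
After op 7 (commit): HEAD=dev@O [dev=O exp=B main=A]
After op 8 (merge): HEAD=dev@G [dev=G exp=B main=A]
commit A: parents=[]
commit B: parents=['A']
commit G: parents=['O', 'A']
commit L: parents=['B']
commit O: parents=['B']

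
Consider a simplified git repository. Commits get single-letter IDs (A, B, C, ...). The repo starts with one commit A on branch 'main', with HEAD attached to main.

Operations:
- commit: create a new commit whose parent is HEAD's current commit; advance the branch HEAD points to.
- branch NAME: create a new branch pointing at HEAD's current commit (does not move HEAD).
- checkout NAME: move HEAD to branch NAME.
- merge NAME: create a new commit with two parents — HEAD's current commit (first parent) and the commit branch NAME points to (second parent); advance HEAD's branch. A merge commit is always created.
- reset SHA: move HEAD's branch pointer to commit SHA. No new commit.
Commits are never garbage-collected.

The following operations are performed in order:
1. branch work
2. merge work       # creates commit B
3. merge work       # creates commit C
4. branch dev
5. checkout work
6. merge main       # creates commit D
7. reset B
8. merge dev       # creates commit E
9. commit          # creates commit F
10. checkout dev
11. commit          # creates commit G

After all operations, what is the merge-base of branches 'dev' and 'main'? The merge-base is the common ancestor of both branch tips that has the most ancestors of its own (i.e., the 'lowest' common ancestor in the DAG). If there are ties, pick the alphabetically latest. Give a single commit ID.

Answer: C

Derivation:
After op 1 (branch): HEAD=main@A [main=A work=A]
After op 2 (merge): HEAD=main@B [main=B work=A]
After op 3 (merge): HEAD=main@C [main=C work=A]
After op 4 (branch): HEAD=main@C [dev=C main=C work=A]
After op 5 (checkout): HEAD=work@A [dev=C main=C work=A]
After op 6 (merge): HEAD=work@D [dev=C main=C work=D]
After op 7 (reset): HEAD=work@B [dev=C main=C work=B]
After op 8 (merge): HEAD=work@E [dev=C main=C work=E]
After op 9 (commit): HEAD=work@F [dev=C main=C work=F]
After op 10 (checkout): HEAD=dev@C [dev=C main=C work=F]
After op 11 (commit): HEAD=dev@G [dev=G main=C work=F]
ancestors(dev=G): ['A', 'B', 'C', 'G']
ancestors(main=C): ['A', 'B', 'C']
common: ['A', 'B', 'C']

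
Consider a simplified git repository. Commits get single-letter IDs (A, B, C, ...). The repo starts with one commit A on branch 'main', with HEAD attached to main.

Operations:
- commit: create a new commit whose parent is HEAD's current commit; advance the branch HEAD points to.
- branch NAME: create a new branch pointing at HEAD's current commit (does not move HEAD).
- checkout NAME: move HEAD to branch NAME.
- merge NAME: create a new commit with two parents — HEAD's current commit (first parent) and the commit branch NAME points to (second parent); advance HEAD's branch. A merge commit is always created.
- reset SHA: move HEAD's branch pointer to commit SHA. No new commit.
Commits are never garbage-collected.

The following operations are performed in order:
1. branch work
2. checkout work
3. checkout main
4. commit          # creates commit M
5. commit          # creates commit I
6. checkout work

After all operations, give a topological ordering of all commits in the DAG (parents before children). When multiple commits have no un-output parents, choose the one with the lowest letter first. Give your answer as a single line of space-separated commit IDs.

After op 1 (branch): HEAD=main@A [main=A work=A]
After op 2 (checkout): HEAD=work@A [main=A work=A]
After op 3 (checkout): HEAD=main@A [main=A work=A]
After op 4 (commit): HEAD=main@M [main=M work=A]
After op 5 (commit): HEAD=main@I [main=I work=A]
After op 6 (checkout): HEAD=work@A [main=I work=A]
commit A: parents=[]
commit I: parents=['M']
commit M: parents=['A']

Answer: A M I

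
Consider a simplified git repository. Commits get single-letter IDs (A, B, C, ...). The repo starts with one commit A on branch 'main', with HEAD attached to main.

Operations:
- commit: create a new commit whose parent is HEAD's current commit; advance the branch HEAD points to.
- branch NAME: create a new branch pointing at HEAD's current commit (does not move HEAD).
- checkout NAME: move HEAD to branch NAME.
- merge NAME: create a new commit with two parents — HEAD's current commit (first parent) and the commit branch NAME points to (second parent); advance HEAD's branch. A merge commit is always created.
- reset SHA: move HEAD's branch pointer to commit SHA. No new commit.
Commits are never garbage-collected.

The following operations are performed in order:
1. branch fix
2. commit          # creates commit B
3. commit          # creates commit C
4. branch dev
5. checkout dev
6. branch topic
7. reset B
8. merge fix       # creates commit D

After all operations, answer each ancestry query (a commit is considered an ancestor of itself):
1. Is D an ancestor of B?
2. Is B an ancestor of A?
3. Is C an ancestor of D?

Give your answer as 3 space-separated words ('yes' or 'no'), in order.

Answer: no no no

Derivation:
After op 1 (branch): HEAD=main@A [fix=A main=A]
After op 2 (commit): HEAD=main@B [fix=A main=B]
After op 3 (commit): HEAD=main@C [fix=A main=C]
After op 4 (branch): HEAD=main@C [dev=C fix=A main=C]
After op 5 (checkout): HEAD=dev@C [dev=C fix=A main=C]
After op 6 (branch): HEAD=dev@C [dev=C fix=A main=C topic=C]
After op 7 (reset): HEAD=dev@B [dev=B fix=A main=C topic=C]
After op 8 (merge): HEAD=dev@D [dev=D fix=A main=C topic=C]
ancestors(B) = {A,B}; D in? no
ancestors(A) = {A}; B in? no
ancestors(D) = {A,B,D}; C in? no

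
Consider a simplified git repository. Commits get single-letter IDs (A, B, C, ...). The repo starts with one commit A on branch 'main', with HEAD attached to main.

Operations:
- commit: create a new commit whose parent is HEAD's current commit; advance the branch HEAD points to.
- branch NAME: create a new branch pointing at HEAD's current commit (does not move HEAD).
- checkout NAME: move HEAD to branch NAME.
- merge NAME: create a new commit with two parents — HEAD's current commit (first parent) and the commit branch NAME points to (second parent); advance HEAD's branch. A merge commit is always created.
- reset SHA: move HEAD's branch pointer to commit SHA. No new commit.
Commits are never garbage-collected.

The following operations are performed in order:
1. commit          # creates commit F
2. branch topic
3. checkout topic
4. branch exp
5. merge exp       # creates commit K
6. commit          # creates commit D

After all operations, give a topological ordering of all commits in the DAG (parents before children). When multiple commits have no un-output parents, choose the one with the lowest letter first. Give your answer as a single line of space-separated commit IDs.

Answer: A F K D

Derivation:
After op 1 (commit): HEAD=main@F [main=F]
After op 2 (branch): HEAD=main@F [main=F topic=F]
After op 3 (checkout): HEAD=topic@F [main=F topic=F]
After op 4 (branch): HEAD=topic@F [exp=F main=F topic=F]
After op 5 (merge): HEAD=topic@K [exp=F main=F topic=K]
After op 6 (commit): HEAD=topic@D [exp=F main=F topic=D]
commit A: parents=[]
commit D: parents=['K']
commit F: parents=['A']
commit K: parents=['F', 'F']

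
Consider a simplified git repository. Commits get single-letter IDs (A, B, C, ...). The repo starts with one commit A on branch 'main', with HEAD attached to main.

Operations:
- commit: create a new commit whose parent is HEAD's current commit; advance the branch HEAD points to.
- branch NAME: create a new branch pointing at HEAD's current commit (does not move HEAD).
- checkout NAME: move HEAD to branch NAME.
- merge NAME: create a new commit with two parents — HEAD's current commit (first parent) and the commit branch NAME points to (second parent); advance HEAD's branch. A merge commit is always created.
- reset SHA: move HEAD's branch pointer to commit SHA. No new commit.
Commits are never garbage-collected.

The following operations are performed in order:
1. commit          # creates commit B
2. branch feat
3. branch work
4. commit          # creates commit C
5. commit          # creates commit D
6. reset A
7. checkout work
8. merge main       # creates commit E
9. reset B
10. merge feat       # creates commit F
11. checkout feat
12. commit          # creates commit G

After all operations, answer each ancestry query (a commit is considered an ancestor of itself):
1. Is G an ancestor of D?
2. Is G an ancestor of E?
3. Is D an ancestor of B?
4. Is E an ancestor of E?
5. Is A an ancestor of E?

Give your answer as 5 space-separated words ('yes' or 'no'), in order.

Answer: no no no yes yes

Derivation:
After op 1 (commit): HEAD=main@B [main=B]
After op 2 (branch): HEAD=main@B [feat=B main=B]
After op 3 (branch): HEAD=main@B [feat=B main=B work=B]
After op 4 (commit): HEAD=main@C [feat=B main=C work=B]
After op 5 (commit): HEAD=main@D [feat=B main=D work=B]
After op 6 (reset): HEAD=main@A [feat=B main=A work=B]
After op 7 (checkout): HEAD=work@B [feat=B main=A work=B]
After op 8 (merge): HEAD=work@E [feat=B main=A work=E]
After op 9 (reset): HEAD=work@B [feat=B main=A work=B]
After op 10 (merge): HEAD=work@F [feat=B main=A work=F]
After op 11 (checkout): HEAD=feat@B [feat=B main=A work=F]
After op 12 (commit): HEAD=feat@G [feat=G main=A work=F]
ancestors(D) = {A,B,C,D}; G in? no
ancestors(E) = {A,B,E}; G in? no
ancestors(B) = {A,B}; D in? no
ancestors(E) = {A,B,E}; E in? yes
ancestors(E) = {A,B,E}; A in? yes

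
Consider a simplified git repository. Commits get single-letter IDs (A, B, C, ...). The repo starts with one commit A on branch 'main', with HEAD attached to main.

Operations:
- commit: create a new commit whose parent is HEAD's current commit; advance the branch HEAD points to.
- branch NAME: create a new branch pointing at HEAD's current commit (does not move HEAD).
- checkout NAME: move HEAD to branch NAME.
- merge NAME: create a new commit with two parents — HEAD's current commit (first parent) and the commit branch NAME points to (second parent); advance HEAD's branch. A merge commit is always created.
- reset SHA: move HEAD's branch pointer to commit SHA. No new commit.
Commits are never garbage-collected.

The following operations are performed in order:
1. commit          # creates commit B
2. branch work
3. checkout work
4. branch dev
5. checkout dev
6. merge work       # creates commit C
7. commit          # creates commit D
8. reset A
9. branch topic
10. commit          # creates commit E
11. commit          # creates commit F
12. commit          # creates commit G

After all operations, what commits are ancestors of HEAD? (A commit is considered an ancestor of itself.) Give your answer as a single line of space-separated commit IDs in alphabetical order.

After op 1 (commit): HEAD=main@B [main=B]
After op 2 (branch): HEAD=main@B [main=B work=B]
After op 3 (checkout): HEAD=work@B [main=B work=B]
After op 4 (branch): HEAD=work@B [dev=B main=B work=B]
After op 5 (checkout): HEAD=dev@B [dev=B main=B work=B]
After op 6 (merge): HEAD=dev@C [dev=C main=B work=B]
After op 7 (commit): HEAD=dev@D [dev=D main=B work=B]
After op 8 (reset): HEAD=dev@A [dev=A main=B work=B]
After op 9 (branch): HEAD=dev@A [dev=A main=B topic=A work=B]
After op 10 (commit): HEAD=dev@E [dev=E main=B topic=A work=B]
After op 11 (commit): HEAD=dev@F [dev=F main=B topic=A work=B]
After op 12 (commit): HEAD=dev@G [dev=G main=B topic=A work=B]

Answer: A E F G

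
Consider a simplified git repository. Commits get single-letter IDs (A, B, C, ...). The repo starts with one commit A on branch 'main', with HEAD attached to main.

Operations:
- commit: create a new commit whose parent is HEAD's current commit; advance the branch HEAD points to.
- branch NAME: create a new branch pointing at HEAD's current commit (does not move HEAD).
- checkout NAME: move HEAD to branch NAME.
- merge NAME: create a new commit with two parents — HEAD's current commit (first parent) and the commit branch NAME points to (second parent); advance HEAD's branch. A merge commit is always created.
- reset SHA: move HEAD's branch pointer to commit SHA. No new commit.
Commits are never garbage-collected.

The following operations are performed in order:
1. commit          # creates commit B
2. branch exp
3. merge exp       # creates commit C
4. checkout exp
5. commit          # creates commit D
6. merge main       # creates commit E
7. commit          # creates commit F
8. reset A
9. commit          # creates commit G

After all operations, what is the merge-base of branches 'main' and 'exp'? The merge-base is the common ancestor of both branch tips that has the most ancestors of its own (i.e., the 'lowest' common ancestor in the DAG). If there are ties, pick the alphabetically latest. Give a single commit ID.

Answer: A

Derivation:
After op 1 (commit): HEAD=main@B [main=B]
After op 2 (branch): HEAD=main@B [exp=B main=B]
After op 3 (merge): HEAD=main@C [exp=B main=C]
After op 4 (checkout): HEAD=exp@B [exp=B main=C]
After op 5 (commit): HEAD=exp@D [exp=D main=C]
After op 6 (merge): HEAD=exp@E [exp=E main=C]
After op 7 (commit): HEAD=exp@F [exp=F main=C]
After op 8 (reset): HEAD=exp@A [exp=A main=C]
After op 9 (commit): HEAD=exp@G [exp=G main=C]
ancestors(main=C): ['A', 'B', 'C']
ancestors(exp=G): ['A', 'G']
common: ['A']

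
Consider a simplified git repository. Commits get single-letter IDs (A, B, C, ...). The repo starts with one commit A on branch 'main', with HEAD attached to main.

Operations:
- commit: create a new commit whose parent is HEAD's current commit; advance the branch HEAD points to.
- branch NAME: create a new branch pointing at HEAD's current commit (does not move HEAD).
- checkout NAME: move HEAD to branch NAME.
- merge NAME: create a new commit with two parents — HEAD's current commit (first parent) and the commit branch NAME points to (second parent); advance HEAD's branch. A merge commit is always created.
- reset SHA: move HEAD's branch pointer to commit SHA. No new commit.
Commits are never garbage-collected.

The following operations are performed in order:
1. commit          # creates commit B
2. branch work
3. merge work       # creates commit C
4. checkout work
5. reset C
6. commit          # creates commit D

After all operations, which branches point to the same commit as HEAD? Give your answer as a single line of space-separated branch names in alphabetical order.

Answer: work

Derivation:
After op 1 (commit): HEAD=main@B [main=B]
After op 2 (branch): HEAD=main@B [main=B work=B]
After op 3 (merge): HEAD=main@C [main=C work=B]
After op 4 (checkout): HEAD=work@B [main=C work=B]
After op 5 (reset): HEAD=work@C [main=C work=C]
After op 6 (commit): HEAD=work@D [main=C work=D]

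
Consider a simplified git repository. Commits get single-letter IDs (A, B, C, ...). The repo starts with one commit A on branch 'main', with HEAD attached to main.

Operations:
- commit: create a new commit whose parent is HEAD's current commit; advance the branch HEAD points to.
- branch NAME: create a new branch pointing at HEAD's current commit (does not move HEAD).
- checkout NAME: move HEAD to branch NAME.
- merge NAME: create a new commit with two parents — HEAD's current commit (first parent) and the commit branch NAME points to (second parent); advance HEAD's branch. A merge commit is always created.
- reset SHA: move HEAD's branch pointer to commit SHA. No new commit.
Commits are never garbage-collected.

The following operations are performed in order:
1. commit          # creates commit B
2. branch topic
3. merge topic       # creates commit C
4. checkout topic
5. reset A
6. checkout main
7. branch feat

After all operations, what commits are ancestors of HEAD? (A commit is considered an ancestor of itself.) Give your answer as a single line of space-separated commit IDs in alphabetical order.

After op 1 (commit): HEAD=main@B [main=B]
After op 2 (branch): HEAD=main@B [main=B topic=B]
After op 3 (merge): HEAD=main@C [main=C topic=B]
After op 4 (checkout): HEAD=topic@B [main=C topic=B]
After op 5 (reset): HEAD=topic@A [main=C topic=A]
After op 6 (checkout): HEAD=main@C [main=C topic=A]
After op 7 (branch): HEAD=main@C [feat=C main=C topic=A]

Answer: A B C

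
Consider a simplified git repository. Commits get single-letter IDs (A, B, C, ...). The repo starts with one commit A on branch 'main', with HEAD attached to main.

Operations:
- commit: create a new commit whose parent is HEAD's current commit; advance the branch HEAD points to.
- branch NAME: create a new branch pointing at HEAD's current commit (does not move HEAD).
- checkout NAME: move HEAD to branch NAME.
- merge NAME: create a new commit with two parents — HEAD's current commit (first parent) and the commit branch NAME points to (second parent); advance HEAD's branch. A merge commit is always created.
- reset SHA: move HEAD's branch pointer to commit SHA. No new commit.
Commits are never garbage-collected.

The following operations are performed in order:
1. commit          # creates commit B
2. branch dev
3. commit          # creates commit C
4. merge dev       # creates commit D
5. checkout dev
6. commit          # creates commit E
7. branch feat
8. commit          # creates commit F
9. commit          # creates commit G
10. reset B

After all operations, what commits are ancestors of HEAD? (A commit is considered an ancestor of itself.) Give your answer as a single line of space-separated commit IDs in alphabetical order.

After op 1 (commit): HEAD=main@B [main=B]
After op 2 (branch): HEAD=main@B [dev=B main=B]
After op 3 (commit): HEAD=main@C [dev=B main=C]
After op 4 (merge): HEAD=main@D [dev=B main=D]
After op 5 (checkout): HEAD=dev@B [dev=B main=D]
After op 6 (commit): HEAD=dev@E [dev=E main=D]
After op 7 (branch): HEAD=dev@E [dev=E feat=E main=D]
After op 8 (commit): HEAD=dev@F [dev=F feat=E main=D]
After op 9 (commit): HEAD=dev@G [dev=G feat=E main=D]
After op 10 (reset): HEAD=dev@B [dev=B feat=E main=D]

Answer: A B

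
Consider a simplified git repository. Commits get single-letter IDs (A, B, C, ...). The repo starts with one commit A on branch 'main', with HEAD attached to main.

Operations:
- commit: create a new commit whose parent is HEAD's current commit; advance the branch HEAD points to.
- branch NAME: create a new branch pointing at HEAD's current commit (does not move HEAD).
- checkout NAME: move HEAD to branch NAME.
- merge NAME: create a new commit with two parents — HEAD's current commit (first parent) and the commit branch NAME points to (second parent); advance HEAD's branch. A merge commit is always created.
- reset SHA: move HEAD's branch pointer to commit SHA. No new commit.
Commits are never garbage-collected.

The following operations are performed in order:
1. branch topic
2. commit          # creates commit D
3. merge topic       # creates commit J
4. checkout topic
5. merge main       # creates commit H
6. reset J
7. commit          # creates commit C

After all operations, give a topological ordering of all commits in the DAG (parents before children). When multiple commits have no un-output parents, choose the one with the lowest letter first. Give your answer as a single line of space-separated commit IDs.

After op 1 (branch): HEAD=main@A [main=A topic=A]
After op 2 (commit): HEAD=main@D [main=D topic=A]
After op 3 (merge): HEAD=main@J [main=J topic=A]
After op 4 (checkout): HEAD=topic@A [main=J topic=A]
After op 5 (merge): HEAD=topic@H [main=J topic=H]
After op 6 (reset): HEAD=topic@J [main=J topic=J]
After op 7 (commit): HEAD=topic@C [main=J topic=C]
commit A: parents=[]
commit C: parents=['J']
commit D: parents=['A']
commit H: parents=['A', 'J']
commit J: parents=['D', 'A']

Answer: A D J C H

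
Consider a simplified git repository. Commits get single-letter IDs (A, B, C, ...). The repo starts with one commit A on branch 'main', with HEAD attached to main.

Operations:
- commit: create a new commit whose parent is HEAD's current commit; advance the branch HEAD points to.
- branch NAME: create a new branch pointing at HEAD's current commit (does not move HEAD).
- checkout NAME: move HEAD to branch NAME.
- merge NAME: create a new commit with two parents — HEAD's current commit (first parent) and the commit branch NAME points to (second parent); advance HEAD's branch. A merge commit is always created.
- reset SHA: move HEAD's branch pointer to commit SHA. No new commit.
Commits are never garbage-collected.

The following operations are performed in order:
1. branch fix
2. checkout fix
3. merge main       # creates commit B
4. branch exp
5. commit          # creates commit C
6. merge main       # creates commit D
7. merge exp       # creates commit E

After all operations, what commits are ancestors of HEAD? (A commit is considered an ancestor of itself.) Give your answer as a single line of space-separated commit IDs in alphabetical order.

Answer: A B C D E

Derivation:
After op 1 (branch): HEAD=main@A [fix=A main=A]
After op 2 (checkout): HEAD=fix@A [fix=A main=A]
After op 3 (merge): HEAD=fix@B [fix=B main=A]
After op 4 (branch): HEAD=fix@B [exp=B fix=B main=A]
After op 5 (commit): HEAD=fix@C [exp=B fix=C main=A]
After op 6 (merge): HEAD=fix@D [exp=B fix=D main=A]
After op 7 (merge): HEAD=fix@E [exp=B fix=E main=A]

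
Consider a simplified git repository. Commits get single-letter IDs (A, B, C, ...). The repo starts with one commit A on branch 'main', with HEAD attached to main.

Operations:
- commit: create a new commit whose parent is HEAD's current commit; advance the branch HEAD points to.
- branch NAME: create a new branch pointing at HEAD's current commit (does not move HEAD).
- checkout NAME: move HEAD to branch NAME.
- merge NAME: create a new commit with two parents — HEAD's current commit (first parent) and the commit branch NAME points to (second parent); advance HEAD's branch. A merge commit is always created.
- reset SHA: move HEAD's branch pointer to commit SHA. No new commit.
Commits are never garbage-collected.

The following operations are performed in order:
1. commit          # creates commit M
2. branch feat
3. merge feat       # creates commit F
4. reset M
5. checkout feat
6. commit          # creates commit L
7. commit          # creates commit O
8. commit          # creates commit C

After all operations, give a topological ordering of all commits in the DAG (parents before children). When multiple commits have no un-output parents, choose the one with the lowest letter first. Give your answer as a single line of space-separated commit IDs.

After op 1 (commit): HEAD=main@M [main=M]
After op 2 (branch): HEAD=main@M [feat=M main=M]
After op 3 (merge): HEAD=main@F [feat=M main=F]
After op 4 (reset): HEAD=main@M [feat=M main=M]
After op 5 (checkout): HEAD=feat@M [feat=M main=M]
After op 6 (commit): HEAD=feat@L [feat=L main=M]
After op 7 (commit): HEAD=feat@O [feat=O main=M]
After op 8 (commit): HEAD=feat@C [feat=C main=M]
commit A: parents=[]
commit C: parents=['O']
commit F: parents=['M', 'M']
commit L: parents=['M']
commit M: parents=['A']
commit O: parents=['L']

Answer: A M F L O C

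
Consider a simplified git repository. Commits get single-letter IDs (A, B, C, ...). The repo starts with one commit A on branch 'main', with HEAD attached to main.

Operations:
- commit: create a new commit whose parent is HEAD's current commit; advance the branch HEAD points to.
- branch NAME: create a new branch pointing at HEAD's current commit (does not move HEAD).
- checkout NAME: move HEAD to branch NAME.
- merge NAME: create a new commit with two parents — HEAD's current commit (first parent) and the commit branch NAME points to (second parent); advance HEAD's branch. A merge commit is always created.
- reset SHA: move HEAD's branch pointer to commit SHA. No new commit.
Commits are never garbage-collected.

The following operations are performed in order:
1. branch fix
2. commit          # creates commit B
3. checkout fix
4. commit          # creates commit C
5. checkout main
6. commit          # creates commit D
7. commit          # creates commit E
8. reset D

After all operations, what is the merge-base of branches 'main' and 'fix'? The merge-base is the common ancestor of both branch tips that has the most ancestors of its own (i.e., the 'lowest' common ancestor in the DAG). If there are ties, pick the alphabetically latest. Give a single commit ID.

After op 1 (branch): HEAD=main@A [fix=A main=A]
After op 2 (commit): HEAD=main@B [fix=A main=B]
After op 3 (checkout): HEAD=fix@A [fix=A main=B]
After op 4 (commit): HEAD=fix@C [fix=C main=B]
After op 5 (checkout): HEAD=main@B [fix=C main=B]
After op 6 (commit): HEAD=main@D [fix=C main=D]
After op 7 (commit): HEAD=main@E [fix=C main=E]
After op 8 (reset): HEAD=main@D [fix=C main=D]
ancestors(main=D): ['A', 'B', 'D']
ancestors(fix=C): ['A', 'C']
common: ['A']

Answer: A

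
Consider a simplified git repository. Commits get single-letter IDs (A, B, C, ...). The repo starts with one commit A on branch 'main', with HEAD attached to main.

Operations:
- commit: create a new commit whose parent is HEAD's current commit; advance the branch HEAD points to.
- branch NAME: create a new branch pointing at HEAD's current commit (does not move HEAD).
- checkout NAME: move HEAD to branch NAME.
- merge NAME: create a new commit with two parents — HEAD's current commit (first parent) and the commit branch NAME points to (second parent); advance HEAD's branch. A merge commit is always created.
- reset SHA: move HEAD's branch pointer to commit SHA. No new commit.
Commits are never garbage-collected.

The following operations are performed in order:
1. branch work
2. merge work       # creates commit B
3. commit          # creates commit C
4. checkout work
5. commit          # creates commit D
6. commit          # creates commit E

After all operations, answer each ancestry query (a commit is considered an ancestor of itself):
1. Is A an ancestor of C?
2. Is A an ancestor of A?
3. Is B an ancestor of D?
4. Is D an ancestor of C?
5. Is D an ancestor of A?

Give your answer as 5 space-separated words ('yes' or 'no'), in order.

Answer: yes yes no no no

Derivation:
After op 1 (branch): HEAD=main@A [main=A work=A]
After op 2 (merge): HEAD=main@B [main=B work=A]
After op 3 (commit): HEAD=main@C [main=C work=A]
After op 4 (checkout): HEAD=work@A [main=C work=A]
After op 5 (commit): HEAD=work@D [main=C work=D]
After op 6 (commit): HEAD=work@E [main=C work=E]
ancestors(C) = {A,B,C}; A in? yes
ancestors(A) = {A}; A in? yes
ancestors(D) = {A,D}; B in? no
ancestors(C) = {A,B,C}; D in? no
ancestors(A) = {A}; D in? no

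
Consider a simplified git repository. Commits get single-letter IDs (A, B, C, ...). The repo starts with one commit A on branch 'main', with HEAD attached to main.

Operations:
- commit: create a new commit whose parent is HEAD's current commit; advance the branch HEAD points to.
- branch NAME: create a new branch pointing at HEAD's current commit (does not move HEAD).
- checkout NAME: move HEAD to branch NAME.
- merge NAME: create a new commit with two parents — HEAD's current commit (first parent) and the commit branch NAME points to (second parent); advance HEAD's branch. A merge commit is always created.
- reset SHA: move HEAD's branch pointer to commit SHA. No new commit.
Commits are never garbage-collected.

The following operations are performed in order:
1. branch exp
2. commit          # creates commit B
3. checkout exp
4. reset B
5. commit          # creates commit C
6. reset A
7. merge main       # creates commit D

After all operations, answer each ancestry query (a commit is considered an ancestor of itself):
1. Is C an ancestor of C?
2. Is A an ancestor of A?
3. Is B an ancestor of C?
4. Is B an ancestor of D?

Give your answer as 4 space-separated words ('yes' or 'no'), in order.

Answer: yes yes yes yes

Derivation:
After op 1 (branch): HEAD=main@A [exp=A main=A]
After op 2 (commit): HEAD=main@B [exp=A main=B]
After op 3 (checkout): HEAD=exp@A [exp=A main=B]
After op 4 (reset): HEAD=exp@B [exp=B main=B]
After op 5 (commit): HEAD=exp@C [exp=C main=B]
After op 6 (reset): HEAD=exp@A [exp=A main=B]
After op 7 (merge): HEAD=exp@D [exp=D main=B]
ancestors(C) = {A,B,C}; C in? yes
ancestors(A) = {A}; A in? yes
ancestors(C) = {A,B,C}; B in? yes
ancestors(D) = {A,B,D}; B in? yes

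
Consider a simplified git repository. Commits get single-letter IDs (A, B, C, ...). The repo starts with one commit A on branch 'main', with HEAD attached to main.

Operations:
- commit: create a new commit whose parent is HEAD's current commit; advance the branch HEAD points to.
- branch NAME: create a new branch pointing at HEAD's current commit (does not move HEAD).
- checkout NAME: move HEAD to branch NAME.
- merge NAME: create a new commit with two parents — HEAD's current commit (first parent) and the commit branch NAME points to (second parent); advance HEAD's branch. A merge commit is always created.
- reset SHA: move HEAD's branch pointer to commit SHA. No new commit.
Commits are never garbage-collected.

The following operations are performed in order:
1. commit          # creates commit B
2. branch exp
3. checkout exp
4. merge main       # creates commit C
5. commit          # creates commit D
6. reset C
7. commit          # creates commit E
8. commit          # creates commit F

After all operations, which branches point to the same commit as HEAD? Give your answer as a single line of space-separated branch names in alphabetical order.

After op 1 (commit): HEAD=main@B [main=B]
After op 2 (branch): HEAD=main@B [exp=B main=B]
After op 3 (checkout): HEAD=exp@B [exp=B main=B]
After op 4 (merge): HEAD=exp@C [exp=C main=B]
After op 5 (commit): HEAD=exp@D [exp=D main=B]
After op 6 (reset): HEAD=exp@C [exp=C main=B]
After op 7 (commit): HEAD=exp@E [exp=E main=B]
After op 8 (commit): HEAD=exp@F [exp=F main=B]

Answer: exp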